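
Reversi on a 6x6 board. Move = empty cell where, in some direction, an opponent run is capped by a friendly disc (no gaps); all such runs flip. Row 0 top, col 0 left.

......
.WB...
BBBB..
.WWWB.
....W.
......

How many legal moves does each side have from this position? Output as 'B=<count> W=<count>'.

-- B to move --
(0,0): flips 1 -> legal
(0,1): flips 1 -> legal
(0,2): flips 1 -> legal
(1,0): flips 1 -> legal
(2,4): no bracket -> illegal
(3,0): flips 3 -> legal
(3,5): no bracket -> illegal
(4,0): flips 1 -> legal
(4,1): flips 2 -> legal
(4,2): flips 2 -> legal
(4,3): flips 2 -> legal
(4,5): no bracket -> illegal
(5,3): no bracket -> illegal
(5,4): flips 1 -> legal
(5,5): flips 2 -> legal
B mobility = 11
-- W to move --
(0,1): no bracket -> illegal
(0,2): flips 2 -> legal
(0,3): no bracket -> illegal
(1,0): flips 1 -> legal
(1,3): flips 3 -> legal
(1,4): flips 1 -> legal
(2,4): flips 1 -> legal
(2,5): no bracket -> illegal
(3,0): no bracket -> illegal
(3,5): flips 1 -> legal
(4,3): no bracket -> illegal
(4,5): no bracket -> illegal
W mobility = 6

Answer: B=11 W=6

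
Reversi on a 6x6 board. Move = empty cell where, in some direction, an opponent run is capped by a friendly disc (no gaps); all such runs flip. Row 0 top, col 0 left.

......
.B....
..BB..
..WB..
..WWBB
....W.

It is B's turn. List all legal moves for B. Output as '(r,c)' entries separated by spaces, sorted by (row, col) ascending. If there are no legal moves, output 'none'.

Answer: (3,1) (4,1) (5,1) (5,2) (5,3)

Derivation:
(2,1): no bracket -> illegal
(3,1): flips 1 -> legal
(3,4): no bracket -> illegal
(4,1): flips 3 -> legal
(5,1): flips 1 -> legal
(5,2): flips 2 -> legal
(5,3): flips 1 -> legal
(5,5): no bracket -> illegal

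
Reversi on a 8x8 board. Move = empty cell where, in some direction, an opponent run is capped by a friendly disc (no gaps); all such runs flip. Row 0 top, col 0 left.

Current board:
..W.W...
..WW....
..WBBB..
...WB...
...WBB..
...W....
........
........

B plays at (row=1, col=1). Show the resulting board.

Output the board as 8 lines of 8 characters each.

Place B at (1,1); scan 8 dirs for brackets.
Dir NW: first cell '.' (not opp) -> no flip
Dir N: first cell '.' (not opp) -> no flip
Dir NE: opp run (0,2), next=edge -> no flip
Dir W: first cell '.' (not opp) -> no flip
Dir E: opp run (1,2) (1,3), next='.' -> no flip
Dir SW: first cell '.' (not opp) -> no flip
Dir S: first cell '.' (not opp) -> no flip
Dir SE: opp run (2,2) (3,3) capped by B -> flip
All flips: (2,2) (3,3)

Answer: ..W.W...
.BWW....
..BBBB..
...BB...
...WBB..
...W....
........
........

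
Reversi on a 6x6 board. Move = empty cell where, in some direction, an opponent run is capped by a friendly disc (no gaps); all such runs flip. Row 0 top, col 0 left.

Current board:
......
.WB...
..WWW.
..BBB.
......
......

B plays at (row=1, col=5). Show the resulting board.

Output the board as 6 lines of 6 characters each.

Answer: ......
.WB..B
..WWB.
..BBB.
......
......

Derivation:
Place B at (1,5); scan 8 dirs for brackets.
Dir NW: first cell '.' (not opp) -> no flip
Dir N: first cell '.' (not opp) -> no flip
Dir NE: edge -> no flip
Dir W: first cell '.' (not opp) -> no flip
Dir E: edge -> no flip
Dir SW: opp run (2,4) capped by B -> flip
Dir S: first cell '.' (not opp) -> no flip
Dir SE: edge -> no flip
All flips: (2,4)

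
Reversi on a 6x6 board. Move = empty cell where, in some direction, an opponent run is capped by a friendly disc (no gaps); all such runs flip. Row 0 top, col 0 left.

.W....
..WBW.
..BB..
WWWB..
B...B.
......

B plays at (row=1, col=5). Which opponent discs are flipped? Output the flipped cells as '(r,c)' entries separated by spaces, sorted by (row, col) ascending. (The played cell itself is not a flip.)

Dir NW: first cell '.' (not opp) -> no flip
Dir N: first cell '.' (not opp) -> no flip
Dir NE: edge -> no flip
Dir W: opp run (1,4) capped by B -> flip
Dir E: edge -> no flip
Dir SW: first cell '.' (not opp) -> no flip
Dir S: first cell '.' (not opp) -> no flip
Dir SE: edge -> no flip

Answer: (1,4)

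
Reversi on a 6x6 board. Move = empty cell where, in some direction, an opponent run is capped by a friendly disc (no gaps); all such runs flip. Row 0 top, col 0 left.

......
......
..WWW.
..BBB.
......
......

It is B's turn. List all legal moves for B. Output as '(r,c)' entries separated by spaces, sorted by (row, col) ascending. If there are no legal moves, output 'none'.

(1,1): flips 1 -> legal
(1,2): flips 2 -> legal
(1,3): flips 1 -> legal
(1,4): flips 2 -> legal
(1,5): flips 1 -> legal
(2,1): no bracket -> illegal
(2,5): no bracket -> illegal
(3,1): no bracket -> illegal
(3,5): no bracket -> illegal

Answer: (1,1) (1,2) (1,3) (1,4) (1,5)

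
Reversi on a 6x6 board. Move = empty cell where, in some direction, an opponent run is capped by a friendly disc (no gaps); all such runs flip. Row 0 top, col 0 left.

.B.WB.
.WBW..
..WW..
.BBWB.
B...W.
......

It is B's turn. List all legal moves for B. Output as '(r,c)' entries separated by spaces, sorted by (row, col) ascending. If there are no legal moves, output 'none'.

Answer: (0,2) (1,0) (1,4) (2,1) (5,4)

Derivation:
(0,0): no bracket -> illegal
(0,2): flips 1 -> legal
(1,0): flips 1 -> legal
(1,4): flips 2 -> legal
(2,0): no bracket -> illegal
(2,1): flips 1 -> legal
(2,4): no bracket -> illegal
(3,5): no bracket -> illegal
(4,2): no bracket -> illegal
(4,3): no bracket -> illegal
(4,5): no bracket -> illegal
(5,3): no bracket -> illegal
(5,4): flips 1 -> legal
(5,5): no bracket -> illegal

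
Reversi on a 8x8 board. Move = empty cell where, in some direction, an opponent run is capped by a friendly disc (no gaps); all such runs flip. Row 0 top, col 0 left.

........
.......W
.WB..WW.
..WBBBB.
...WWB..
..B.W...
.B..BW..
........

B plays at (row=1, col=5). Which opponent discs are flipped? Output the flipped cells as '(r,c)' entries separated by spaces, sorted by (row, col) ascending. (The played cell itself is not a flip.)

Answer: (2,5)

Derivation:
Dir NW: first cell '.' (not opp) -> no flip
Dir N: first cell '.' (not opp) -> no flip
Dir NE: first cell '.' (not opp) -> no flip
Dir W: first cell '.' (not opp) -> no flip
Dir E: first cell '.' (not opp) -> no flip
Dir SW: first cell '.' (not opp) -> no flip
Dir S: opp run (2,5) capped by B -> flip
Dir SE: opp run (2,6), next='.' -> no flip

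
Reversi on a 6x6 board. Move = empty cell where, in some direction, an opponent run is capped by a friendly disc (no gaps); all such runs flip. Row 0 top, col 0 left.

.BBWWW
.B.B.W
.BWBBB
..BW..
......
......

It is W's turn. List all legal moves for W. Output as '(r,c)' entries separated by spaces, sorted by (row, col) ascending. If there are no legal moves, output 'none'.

Answer: (0,0) (2,0) (3,1) (3,5) (4,2)

Derivation:
(0,0): flips 3 -> legal
(1,0): no bracket -> illegal
(1,2): no bracket -> illegal
(1,4): no bracket -> illegal
(2,0): flips 1 -> legal
(3,0): no bracket -> illegal
(3,1): flips 1 -> legal
(3,4): no bracket -> illegal
(3,5): flips 1 -> legal
(4,1): no bracket -> illegal
(4,2): flips 1 -> legal
(4,3): no bracket -> illegal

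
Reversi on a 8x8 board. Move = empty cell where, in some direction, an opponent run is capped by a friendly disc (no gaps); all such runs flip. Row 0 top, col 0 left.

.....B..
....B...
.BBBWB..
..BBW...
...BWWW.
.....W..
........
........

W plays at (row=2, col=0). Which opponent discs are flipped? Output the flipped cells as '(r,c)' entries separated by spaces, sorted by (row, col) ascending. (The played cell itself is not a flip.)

Answer: (2,1) (2,2) (2,3)

Derivation:
Dir NW: edge -> no flip
Dir N: first cell '.' (not opp) -> no flip
Dir NE: first cell '.' (not opp) -> no flip
Dir W: edge -> no flip
Dir E: opp run (2,1) (2,2) (2,3) capped by W -> flip
Dir SW: edge -> no flip
Dir S: first cell '.' (not opp) -> no flip
Dir SE: first cell '.' (not opp) -> no flip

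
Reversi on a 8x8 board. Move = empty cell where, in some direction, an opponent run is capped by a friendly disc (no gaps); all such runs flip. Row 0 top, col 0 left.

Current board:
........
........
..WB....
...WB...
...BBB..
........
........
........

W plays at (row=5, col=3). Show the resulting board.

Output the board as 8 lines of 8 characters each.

Place W at (5,3); scan 8 dirs for brackets.
Dir NW: first cell '.' (not opp) -> no flip
Dir N: opp run (4,3) capped by W -> flip
Dir NE: opp run (4,4), next='.' -> no flip
Dir W: first cell '.' (not opp) -> no flip
Dir E: first cell '.' (not opp) -> no flip
Dir SW: first cell '.' (not opp) -> no flip
Dir S: first cell '.' (not opp) -> no flip
Dir SE: first cell '.' (not opp) -> no flip
All flips: (4,3)

Answer: ........
........
..WB....
...WB...
...WBB..
...W....
........
........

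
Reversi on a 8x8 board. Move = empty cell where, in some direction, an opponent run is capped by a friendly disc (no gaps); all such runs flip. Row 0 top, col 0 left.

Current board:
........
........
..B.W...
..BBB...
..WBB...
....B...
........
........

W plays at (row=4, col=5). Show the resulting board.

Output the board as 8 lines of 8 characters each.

Place W at (4,5); scan 8 dirs for brackets.
Dir NW: opp run (3,4), next='.' -> no flip
Dir N: first cell '.' (not opp) -> no flip
Dir NE: first cell '.' (not opp) -> no flip
Dir W: opp run (4,4) (4,3) capped by W -> flip
Dir E: first cell '.' (not opp) -> no flip
Dir SW: opp run (5,4), next='.' -> no flip
Dir S: first cell '.' (not opp) -> no flip
Dir SE: first cell '.' (not opp) -> no flip
All flips: (4,3) (4,4)

Answer: ........
........
..B.W...
..BBB...
..WWWW..
....B...
........
........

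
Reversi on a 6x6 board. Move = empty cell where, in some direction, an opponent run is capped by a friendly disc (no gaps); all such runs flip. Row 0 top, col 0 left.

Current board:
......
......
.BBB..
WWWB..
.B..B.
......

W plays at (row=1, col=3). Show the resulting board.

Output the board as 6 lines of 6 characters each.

Place W at (1,3); scan 8 dirs for brackets.
Dir NW: first cell '.' (not opp) -> no flip
Dir N: first cell '.' (not opp) -> no flip
Dir NE: first cell '.' (not opp) -> no flip
Dir W: first cell '.' (not opp) -> no flip
Dir E: first cell '.' (not opp) -> no flip
Dir SW: opp run (2,2) capped by W -> flip
Dir S: opp run (2,3) (3,3), next='.' -> no flip
Dir SE: first cell '.' (not opp) -> no flip
All flips: (2,2)

Answer: ......
...W..
.BWB..
WWWB..
.B..B.
......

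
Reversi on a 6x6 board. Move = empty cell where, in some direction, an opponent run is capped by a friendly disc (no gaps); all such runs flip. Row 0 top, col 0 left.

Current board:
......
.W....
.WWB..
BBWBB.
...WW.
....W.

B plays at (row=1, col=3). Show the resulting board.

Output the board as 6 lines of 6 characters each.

Place B at (1,3); scan 8 dirs for brackets.
Dir NW: first cell '.' (not opp) -> no flip
Dir N: first cell '.' (not opp) -> no flip
Dir NE: first cell '.' (not opp) -> no flip
Dir W: first cell '.' (not opp) -> no flip
Dir E: first cell '.' (not opp) -> no flip
Dir SW: opp run (2,2) capped by B -> flip
Dir S: first cell 'B' (not opp) -> no flip
Dir SE: first cell '.' (not opp) -> no flip
All flips: (2,2)

Answer: ......
.W.B..
.WBB..
BBWBB.
...WW.
....W.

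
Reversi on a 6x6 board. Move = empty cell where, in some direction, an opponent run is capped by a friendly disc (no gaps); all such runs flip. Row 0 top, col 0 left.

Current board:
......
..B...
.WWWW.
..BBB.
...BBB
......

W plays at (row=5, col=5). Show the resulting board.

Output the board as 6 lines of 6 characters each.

Answer: ......
..B...
.WWWW.
..BWB.
...BWB
.....W

Derivation:
Place W at (5,5); scan 8 dirs for brackets.
Dir NW: opp run (4,4) (3,3) capped by W -> flip
Dir N: opp run (4,5), next='.' -> no flip
Dir NE: edge -> no flip
Dir W: first cell '.' (not opp) -> no flip
Dir E: edge -> no flip
Dir SW: edge -> no flip
Dir S: edge -> no flip
Dir SE: edge -> no flip
All flips: (3,3) (4,4)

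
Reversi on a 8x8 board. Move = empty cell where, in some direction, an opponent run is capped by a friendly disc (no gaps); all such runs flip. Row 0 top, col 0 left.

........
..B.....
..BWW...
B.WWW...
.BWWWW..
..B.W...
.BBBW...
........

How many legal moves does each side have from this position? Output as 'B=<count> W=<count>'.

-- B to move --
(1,3): no bracket -> illegal
(1,4): flips 2 -> legal
(1,5): no bracket -> illegal
(2,1): no bracket -> illegal
(2,5): flips 4 -> legal
(3,1): no bracket -> illegal
(3,5): no bracket -> illegal
(3,6): flips 2 -> legal
(4,6): flips 4 -> legal
(5,1): no bracket -> illegal
(5,3): no bracket -> illegal
(5,5): flips 2 -> legal
(5,6): flips 3 -> legal
(6,5): flips 1 -> legal
(7,3): no bracket -> illegal
(7,4): no bracket -> illegal
(7,5): no bracket -> illegal
B mobility = 7
-- W to move --
(0,1): flips 1 -> legal
(0,2): flips 2 -> legal
(0,3): no bracket -> illegal
(1,1): flips 1 -> legal
(1,3): no bracket -> illegal
(2,0): no bracket -> illegal
(2,1): flips 1 -> legal
(3,1): no bracket -> illegal
(4,0): flips 1 -> legal
(5,0): flips 1 -> legal
(5,1): no bracket -> illegal
(5,3): no bracket -> illegal
(6,0): flips 3 -> legal
(7,0): flips 2 -> legal
(7,1): no bracket -> illegal
(7,2): flips 3 -> legal
(7,3): no bracket -> illegal
(7,4): no bracket -> illegal
W mobility = 9

Answer: B=7 W=9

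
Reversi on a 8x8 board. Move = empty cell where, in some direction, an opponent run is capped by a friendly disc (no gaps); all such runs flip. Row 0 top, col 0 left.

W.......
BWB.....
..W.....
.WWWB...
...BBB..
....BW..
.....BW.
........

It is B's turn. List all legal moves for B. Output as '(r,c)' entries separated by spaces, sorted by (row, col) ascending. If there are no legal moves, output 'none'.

Answer: (2,1) (2,3) (3,0) (4,2) (5,6) (6,7) (7,7)

Derivation:
(0,1): no bracket -> illegal
(0,2): no bracket -> illegal
(1,3): no bracket -> illegal
(2,0): no bracket -> illegal
(2,1): flips 1 -> legal
(2,3): flips 1 -> legal
(2,4): no bracket -> illegal
(3,0): flips 3 -> legal
(4,0): no bracket -> illegal
(4,1): no bracket -> illegal
(4,2): flips 2 -> legal
(4,6): no bracket -> illegal
(5,6): flips 1 -> legal
(5,7): no bracket -> illegal
(6,4): no bracket -> illegal
(6,7): flips 1 -> legal
(7,5): no bracket -> illegal
(7,6): no bracket -> illegal
(7,7): flips 2 -> legal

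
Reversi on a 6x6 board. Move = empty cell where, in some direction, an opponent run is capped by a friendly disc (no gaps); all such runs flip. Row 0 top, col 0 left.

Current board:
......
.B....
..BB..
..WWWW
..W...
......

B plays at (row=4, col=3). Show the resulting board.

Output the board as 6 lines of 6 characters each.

Answer: ......
.B....
..BB..
..WBWW
..WB..
......

Derivation:
Place B at (4,3); scan 8 dirs for brackets.
Dir NW: opp run (3,2), next='.' -> no flip
Dir N: opp run (3,3) capped by B -> flip
Dir NE: opp run (3,4), next='.' -> no flip
Dir W: opp run (4,2), next='.' -> no flip
Dir E: first cell '.' (not opp) -> no flip
Dir SW: first cell '.' (not opp) -> no flip
Dir S: first cell '.' (not opp) -> no flip
Dir SE: first cell '.' (not opp) -> no flip
All flips: (3,3)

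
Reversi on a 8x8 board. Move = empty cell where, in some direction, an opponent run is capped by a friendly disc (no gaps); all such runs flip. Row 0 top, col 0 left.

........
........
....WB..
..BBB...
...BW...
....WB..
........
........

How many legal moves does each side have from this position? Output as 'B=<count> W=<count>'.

Answer: B=7 W=6

Derivation:
-- B to move --
(1,3): no bracket -> illegal
(1,4): flips 1 -> legal
(1,5): flips 1 -> legal
(2,3): flips 1 -> legal
(3,5): no bracket -> illegal
(4,5): flips 1 -> legal
(5,3): flips 1 -> legal
(6,3): no bracket -> illegal
(6,4): flips 2 -> legal
(6,5): flips 1 -> legal
B mobility = 7
-- W to move --
(1,4): no bracket -> illegal
(1,5): no bracket -> illegal
(1,6): no bracket -> illegal
(2,1): flips 2 -> legal
(2,2): flips 1 -> legal
(2,3): no bracket -> illegal
(2,6): flips 1 -> legal
(3,1): no bracket -> illegal
(3,5): no bracket -> illegal
(3,6): no bracket -> illegal
(4,1): no bracket -> illegal
(4,2): flips 2 -> legal
(4,5): no bracket -> illegal
(4,6): no bracket -> illegal
(5,2): no bracket -> illegal
(5,3): no bracket -> illegal
(5,6): flips 1 -> legal
(6,4): no bracket -> illegal
(6,5): no bracket -> illegal
(6,6): flips 1 -> legal
W mobility = 6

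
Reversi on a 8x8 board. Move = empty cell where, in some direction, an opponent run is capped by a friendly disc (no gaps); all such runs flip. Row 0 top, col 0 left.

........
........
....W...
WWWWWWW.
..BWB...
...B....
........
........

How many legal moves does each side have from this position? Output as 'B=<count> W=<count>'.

-- B to move --
(1,3): no bracket -> illegal
(1,4): flips 2 -> legal
(1,5): flips 2 -> legal
(2,0): flips 1 -> legal
(2,1): no bracket -> illegal
(2,2): flips 2 -> legal
(2,3): flips 2 -> legal
(2,5): no bracket -> illegal
(2,6): flips 1 -> legal
(2,7): no bracket -> illegal
(3,7): no bracket -> illegal
(4,0): no bracket -> illegal
(4,1): no bracket -> illegal
(4,5): no bracket -> illegal
(4,6): no bracket -> illegal
(4,7): no bracket -> illegal
(5,2): no bracket -> illegal
(5,4): no bracket -> illegal
B mobility = 6
-- W to move --
(4,1): flips 1 -> legal
(4,5): flips 1 -> legal
(5,1): flips 1 -> legal
(5,2): flips 1 -> legal
(5,4): flips 1 -> legal
(5,5): flips 1 -> legal
(6,2): flips 2 -> legal
(6,3): flips 1 -> legal
(6,4): flips 2 -> legal
W mobility = 9

Answer: B=6 W=9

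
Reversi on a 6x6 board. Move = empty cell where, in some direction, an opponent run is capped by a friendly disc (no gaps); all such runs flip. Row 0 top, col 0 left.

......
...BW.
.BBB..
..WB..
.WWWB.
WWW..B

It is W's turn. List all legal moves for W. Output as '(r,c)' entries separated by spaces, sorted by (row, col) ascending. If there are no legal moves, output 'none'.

(0,2): no bracket -> illegal
(0,3): flips 3 -> legal
(0,4): no bracket -> illegal
(1,0): flips 1 -> legal
(1,1): no bracket -> illegal
(1,2): flips 2 -> legal
(2,0): no bracket -> illegal
(2,4): flips 1 -> legal
(3,0): no bracket -> illegal
(3,1): no bracket -> illegal
(3,4): flips 1 -> legal
(3,5): no bracket -> illegal
(4,5): flips 1 -> legal
(5,3): no bracket -> illegal
(5,4): no bracket -> illegal

Answer: (0,3) (1,0) (1,2) (2,4) (3,4) (4,5)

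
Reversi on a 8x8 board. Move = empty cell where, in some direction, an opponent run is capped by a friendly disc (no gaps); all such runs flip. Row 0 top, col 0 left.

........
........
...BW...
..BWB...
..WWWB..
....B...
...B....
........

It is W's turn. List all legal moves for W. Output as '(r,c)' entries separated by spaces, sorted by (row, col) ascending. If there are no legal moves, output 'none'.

Answer: (1,3) (2,1) (2,2) (2,5) (3,1) (3,5) (4,6) (6,4) (6,5)

Derivation:
(1,2): no bracket -> illegal
(1,3): flips 1 -> legal
(1,4): no bracket -> illegal
(2,1): flips 1 -> legal
(2,2): flips 2 -> legal
(2,5): flips 1 -> legal
(3,1): flips 1 -> legal
(3,5): flips 1 -> legal
(3,6): no bracket -> illegal
(4,1): no bracket -> illegal
(4,6): flips 1 -> legal
(5,2): no bracket -> illegal
(5,3): no bracket -> illegal
(5,5): no bracket -> illegal
(5,6): no bracket -> illegal
(6,2): no bracket -> illegal
(6,4): flips 1 -> legal
(6,5): flips 1 -> legal
(7,2): no bracket -> illegal
(7,3): no bracket -> illegal
(7,4): no bracket -> illegal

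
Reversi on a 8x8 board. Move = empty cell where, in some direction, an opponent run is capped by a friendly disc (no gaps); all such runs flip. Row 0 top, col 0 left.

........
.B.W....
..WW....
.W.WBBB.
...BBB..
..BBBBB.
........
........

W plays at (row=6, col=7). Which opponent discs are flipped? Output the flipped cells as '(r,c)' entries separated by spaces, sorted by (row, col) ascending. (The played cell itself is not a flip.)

Answer: (3,4) (4,5) (5,6)

Derivation:
Dir NW: opp run (5,6) (4,5) (3,4) capped by W -> flip
Dir N: first cell '.' (not opp) -> no flip
Dir NE: edge -> no flip
Dir W: first cell '.' (not opp) -> no flip
Dir E: edge -> no flip
Dir SW: first cell '.' (not opp) -> no flip
Dir S: first cell '.' (not opp) -> no flip
Dir SE: edge -> no flip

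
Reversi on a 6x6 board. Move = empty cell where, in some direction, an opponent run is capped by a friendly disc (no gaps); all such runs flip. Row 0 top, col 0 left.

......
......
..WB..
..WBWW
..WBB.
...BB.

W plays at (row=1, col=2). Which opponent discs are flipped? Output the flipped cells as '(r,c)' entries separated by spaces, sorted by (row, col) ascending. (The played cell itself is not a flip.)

Dir NW: first cell '.' (not opp) -> no flip
Dir N: first cell '.' (not opp) -> no flip
Dir NE: first cell '.' (not opp) -> no flip
Dir W: first cell '.' (not opp) -> no flip
Dir E: first cell '.' (not opp) -> no flip
Dir SW: first cell '.' (not opp) -> no flip
Dir S: first cell 'W' (not opp) -> no flip
Dir SE: opp run (2,3) capped by W -> flip

Answer: (2,3)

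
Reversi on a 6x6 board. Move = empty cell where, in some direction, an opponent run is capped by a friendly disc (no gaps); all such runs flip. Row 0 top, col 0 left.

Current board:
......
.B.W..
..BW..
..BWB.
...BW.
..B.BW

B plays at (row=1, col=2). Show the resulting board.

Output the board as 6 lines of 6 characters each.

Place B at (1,2); scan 8 dirs for brackets.
Dir NW: first cell '.' (not opp) -> no flip
Dir N: first cell '.' (not opp) -> no flip
Dir NE: first cell '.' (not opp) -> no flip
Dir W: first cell 'B' (not opp) -> no flip
Dir E: opp run (1,3), next='.' -> no flip
Dir SW: first cell '.' (not opp) -> no flip
Dir S: first cell 'B' (not opp) -> no flip
Dir SE: opp run (2,3) capped by B -> flip
All flips: (2,3)

Answer: ......
.BBW..
..BB..
..BWB.
...BW.
..B.BW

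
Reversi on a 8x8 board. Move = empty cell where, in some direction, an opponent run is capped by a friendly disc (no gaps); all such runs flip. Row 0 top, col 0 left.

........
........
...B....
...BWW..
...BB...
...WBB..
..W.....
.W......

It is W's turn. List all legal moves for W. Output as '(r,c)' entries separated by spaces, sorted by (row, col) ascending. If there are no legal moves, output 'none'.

Answer: (1,2) (1,3) (3,2) (5,2) (5,6) (6,4)

Derivation:
(1,2): flips 1 -> legal
(1,3): flips 3 -> legal
(1,4): no bracket -> illegal
(2,2): no bracket -> illegal
(2,4): no bracket -> illegal
(3,2): flips 1 -> legal
(4,2): no bracket -> illegal
(4,5): no bracket -> illegal
(4,6): no bracket -> illegal
(5,2): flips 1 -> legal
(5,6): flips 2 -> legal
(6,3): no bracket -> illegal
(6,4): flips 2 -> legal
(6,5): no bracket -> illegal
(6,6): no bracket -> illegal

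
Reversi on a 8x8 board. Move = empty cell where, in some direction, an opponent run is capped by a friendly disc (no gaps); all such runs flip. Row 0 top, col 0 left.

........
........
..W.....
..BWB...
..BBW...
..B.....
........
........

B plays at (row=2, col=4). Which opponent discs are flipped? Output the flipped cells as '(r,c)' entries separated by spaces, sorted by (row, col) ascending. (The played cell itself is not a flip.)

Answer: (3,3)

Derivation:
Dir NW: first cell '.' (not opp) -> no flip
Dir N: first cell '.' (not opp) -> no flip
Dir NE: first cell '.' (not opp) -> no flip
Dir W: first cell '.' (not opp) -> no flip
Dir E: first cell '.' (not opp) -> no flip
Dir SW: opp run (3,3) capped by B -> flip
Dir S: first cell 'B' (not opp) -> no flip
Dir SE: first cell '.' (not opp) -> no flip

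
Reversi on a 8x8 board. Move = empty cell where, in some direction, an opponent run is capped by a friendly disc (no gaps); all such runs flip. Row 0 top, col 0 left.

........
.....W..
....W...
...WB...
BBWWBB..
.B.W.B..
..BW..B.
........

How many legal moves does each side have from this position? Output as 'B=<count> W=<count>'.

Answer: B=6 W=8

Derivation:
-- B to move --
(0,4): no bracket -> illegal
(0,5): no bracket -> illegal
(0,6): flips 4 -> legal
(1,3): no bracket -> illegal
(1,4): flips 1 -> legal
(1,6): no bracket -> illegal
(2,2): flips 1 -> legal
(2,3): no bracket -> illegal
(2,5): no bracket -> illegal
(2,6): no bracket -> illegal
(3,1): no bracket -> illegal
(3,2): flips 1 -> legal
(3,5): no bracket -> illegal
(5,2): flips 1 -> legal
(5,4): no bracket -> illegal
(6,4): flips 1 -> legal
(7,2): no bracket -> illegal
(7,3): no bracket -> illegal
(7,4): no bracket -> illegal
B mobility = 6
-- W to move --
(2,3): no bracket -> illegal
(2,5): flips 1 -> legal
(3,0): no bracket -> illegal
(3,1): no bracket -> illegal
(3,2): no bracket -> illegal
(3,5): flips 2 -> legal
(3,6): no bracket -> illegal
(4,6): flips 2 -> legal
(5,0): no bracket -> illegal
(5,2): no bracket -> illegal
(5,4): flips 2 -> legal
(5,6): no bracket -> illegal
(5,7): no bracket -> illegal
(6,0): flips 1 -> legal
(6,1): flips 1 -> legal
(6,4): no bracket -> illegal
(6,5): no bracket -> illegal
(6,7): no bracket -> illegal
(7,1): flips 1 -> legal
(7,2): no bracket -> illegal
(7,3): no bracket -> illegal
(7,5): no bracket -> illegal
(7,6): no bracket -> illegal
(7,7): flips 3 -> legal
W mobility = 8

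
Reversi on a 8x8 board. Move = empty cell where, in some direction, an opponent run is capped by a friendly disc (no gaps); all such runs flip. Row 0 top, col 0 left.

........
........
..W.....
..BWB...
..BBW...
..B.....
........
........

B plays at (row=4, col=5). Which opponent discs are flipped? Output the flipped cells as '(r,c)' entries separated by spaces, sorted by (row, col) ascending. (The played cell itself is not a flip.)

Answer: (4,4)

Derivation:
Dir NW: first cell 'B' (not opp) -> no flip
Dir N: first cell '.' (not opp) -> no flip
Dir NE: first cell '.' (not opp) -> no flip
Dir W: opp run (4,4) capped by B -> flip
Dir E: first cell '.' (not opp) -> no flip
Dir SW: first cell '.' (not opp) -> no flip
Dir S: first cell '.' (not opp) -> no flip
Dir SE: first cell '.' (not opp) -> no flip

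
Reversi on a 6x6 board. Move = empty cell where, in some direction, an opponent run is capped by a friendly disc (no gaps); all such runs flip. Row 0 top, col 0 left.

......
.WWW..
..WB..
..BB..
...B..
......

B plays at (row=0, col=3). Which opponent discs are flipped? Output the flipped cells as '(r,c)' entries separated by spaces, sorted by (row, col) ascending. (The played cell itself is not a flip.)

Answer: (1,3)

Derivation:
Dir NW: edge -> no flip
Dir N: edge -> no flip
Dir NE: edge -> no flip
Dir W: first cell '.' (not opp) -> no flip
Dir E: first cell '.' (not opp) -> no flip
Dir SW: opp run (1,2), next='.' -> no flip
Dir S: opp run (1,3) capped by B -> flip
Dir SE: first cell '.' (not opp) -> no flip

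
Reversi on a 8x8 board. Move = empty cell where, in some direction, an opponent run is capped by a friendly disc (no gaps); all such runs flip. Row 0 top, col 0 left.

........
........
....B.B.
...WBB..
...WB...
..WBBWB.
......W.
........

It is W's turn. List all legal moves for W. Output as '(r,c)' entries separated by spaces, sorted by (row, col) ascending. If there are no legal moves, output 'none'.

Answer: (1,5) (2,5) (3,6) (4,5) (4,6) (5,7) (6,3) (6,5)

Derivation:
(1,3): no bracket -> illegal
(1,4): no bracket -> illegal
(1,5): flips 1 -> legal
(1,6): no bracket -> illegal
(1,7): no bracket -> illegal
(2,3): no bracket -> illegal
(2,5): flips 1 -> legal
(2,7): no bracket -> illegal
(3,6): flips 2 -> legal
(3,7): no bracket -> illegal
(4,2): no bracket -> illegal
(4,5): flips 1 -> legal
(4,6): flips 1 -> legal
(4,7): no bracket -> illegal
(5,7): flips 1 -> legal
(6,2): no bracket -> illegal
(6,3): flips 1 -> legal
(6,4): no bracket -> illegal
(6,5): flips 1 -> legal
(6,7): no bracket -> illegal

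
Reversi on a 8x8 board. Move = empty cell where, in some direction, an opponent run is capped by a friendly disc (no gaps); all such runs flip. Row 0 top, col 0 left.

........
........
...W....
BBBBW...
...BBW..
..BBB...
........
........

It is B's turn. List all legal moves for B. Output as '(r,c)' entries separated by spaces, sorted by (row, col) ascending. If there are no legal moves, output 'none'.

Answer: (1,3) (1,4) (2,4) (2,5) (3,5) (3,6) (4,6)

Derivation:
(1,2): no bracket -> illegal
(1,3): flips 1 -> legal
(1,4): flips 1 -> legal
(2,2): no bracket -> illegal
(2,4): flips 1 -> legal
(2,5): flips 1 -> legal
(3,5): flips 1 -> legal
(3,6): flips 1 -> legal
(4,6): flips 1 -> legal
(5,5): no bracket -> illegal
(5,6): no bracket -> illegal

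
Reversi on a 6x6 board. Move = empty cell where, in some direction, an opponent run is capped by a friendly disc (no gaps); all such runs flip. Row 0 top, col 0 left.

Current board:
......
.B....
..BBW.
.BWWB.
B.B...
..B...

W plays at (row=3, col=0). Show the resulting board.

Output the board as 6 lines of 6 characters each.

Place W at (3,0); scan 8 dirs for brackets.
Dir NW: edge -> no flip
Dir N: first cell '.' (not opp) -> no flip
Dir NE: first cell '.' (not opp) -> no flip
Dir W: edge -> no flip
Dir E: opp run (3,1) capped by W -> flip
Dir SW: edge -> no flip
Dir S: opp run (4,0), next='.' -> no flip
Dir SE: first cell '.' (not opp) -> no flip
All flips: (3,1)

Answer: ......
.B....
..BBW.
WWWWB.
B.B...
..B...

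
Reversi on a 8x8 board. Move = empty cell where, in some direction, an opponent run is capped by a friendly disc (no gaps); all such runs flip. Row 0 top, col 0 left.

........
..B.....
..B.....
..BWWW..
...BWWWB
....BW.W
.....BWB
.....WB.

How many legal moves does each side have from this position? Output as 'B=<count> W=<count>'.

Answer: B=7 W=9

Derivation:
-- B to move --
(2,3): flips 1 -> legal
(2,4): flips 2 -> legal
(2,5): flips 4 -> legal
(2,6): no bracket -> illegal
(3,6): flips 4 -> legal
(3,7): no bracket -> illegal
(4,2): no bracket -> illegal
(5,3): no bracket -> illegal
(5,6): flips 2 -> legal
(6,4): no bracket -> illegal
(7,4): flips 1 -> legal
(7,7): flips 4 -> legal
B mobility = 7
-- W to move --
(0,1): no bracket -> illegal
(0,2): no bracket -> illegal
(0,3): no bracket -> illegal
(1,1): flips 1 -> legal
(1,3): no bracket -> illegal
(2,1): no bracket -> illegal
(2,3): no bracket -> illegal
(3,1): flips 1 -> legal
(3,6): no bracket -> illegal
(3,7): flips 1 -> legal
(4,1): no bracket -> illegal
(4,2): flips 1 -> legal
(5,2): flips 1 -> legal
(5,3): flips 2 -> legal
(5,6): no bracket -> illegal
(6,3): flips 1 -> legal
(6,4): flips 2 -> legal
(7,4): no bracket -> illegal
(7,7): flips 2 -> legal
W mobility = 9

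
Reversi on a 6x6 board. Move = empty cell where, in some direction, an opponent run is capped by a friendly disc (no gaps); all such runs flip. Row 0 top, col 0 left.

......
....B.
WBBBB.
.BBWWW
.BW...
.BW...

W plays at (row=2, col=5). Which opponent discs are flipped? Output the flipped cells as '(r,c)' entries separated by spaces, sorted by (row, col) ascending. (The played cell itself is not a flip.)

Answer: (2,1) (2,2) (2,3) (2,4)

Derivation:
Dir NW: opp run (1,4), next='.' -> no flip
Dir N: first cell '.' (not opp) -> no flip
Dir NE: edge -> no flip
Dir W: opp run (2,4) (2,3) (2,2) (2,1) capped by W -> flip
Dir E: edge -> no flip
Dir SW: first cell 'W' (not opp) -> no flip
Dir S: first cell 'W' (not opp) -> no flip
Dir SE: edge -> no flip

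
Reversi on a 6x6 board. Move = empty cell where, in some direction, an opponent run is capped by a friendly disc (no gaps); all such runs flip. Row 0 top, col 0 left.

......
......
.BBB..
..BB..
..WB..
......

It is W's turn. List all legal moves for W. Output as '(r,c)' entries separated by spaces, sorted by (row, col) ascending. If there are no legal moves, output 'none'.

(1,0): no bracket -> illegal
(1,1): no bracket -> illegal
(1,2): flips 2 -> legal
(1,3): no bracket -> illegal
(1,4): no bracket -> illegal
(2,0): no bracket -> illegal
(2,4): flips 1 -> legal
(3,0): no bracket -> illegal
(3,1): no bracket -> illegal
(3,4): no bracket -> illegal
(4,1): no bracket -> illegal
(4,4): flips 1 -> legal
(5,2): no bracket -> illegal
(5,3): no bracket -> illegal
(5,4): no bracket -> illegal

Answer: (1,2) (2,4) (4,4)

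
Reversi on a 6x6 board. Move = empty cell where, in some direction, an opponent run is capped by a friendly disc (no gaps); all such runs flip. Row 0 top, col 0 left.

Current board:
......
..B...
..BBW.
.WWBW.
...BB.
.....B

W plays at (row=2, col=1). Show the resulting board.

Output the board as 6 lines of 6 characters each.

Answer: ......
..B...
.WWWW.
.WWBW.
...BB.
.....B

Derivation:
Place W at (2,1); scan 8 dirs for brackets.
Dir NW: first cell '.' (not opp) -> no flip
Dir N: first cell '.' (not opp) -> no flip
Dir NE: opp run (1,2), next='.' -> no flip
Dir W: first cell '.' (not opp) -> no flip
Dir E: opp run (2,2) (2,3) capped by W -> flip
Dir SW: first cell '.' (not opp) -> no flip
Dir S: first cell 'W' (not opp) -> no flip
Dir SE: first cell 'W' (not opp) -> no flip
All flips: (2,2) (2,3)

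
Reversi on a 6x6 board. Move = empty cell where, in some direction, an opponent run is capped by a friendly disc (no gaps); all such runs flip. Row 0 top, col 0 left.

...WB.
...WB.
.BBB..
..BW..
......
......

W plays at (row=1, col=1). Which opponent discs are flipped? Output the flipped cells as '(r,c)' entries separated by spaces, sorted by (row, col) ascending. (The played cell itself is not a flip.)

Answer: (2,2)

Derivation:
Dir NW: first cell '.' (not opp) -> no flip
Dir N: first cell '.' (not opp) -> no flip
Dir NE: first cell '.' (not opp) -> no flip
Dir W: first cell '.' (not opp) -> no flip
Dir E: first cell '.' (not opp) -> no flip
Dir SW: first cell '.' (not opp) -> no flip
Dir S: opp run (2,1), next='.' -> no flip
Dir SE: opp run (2,2) capped by W -> flip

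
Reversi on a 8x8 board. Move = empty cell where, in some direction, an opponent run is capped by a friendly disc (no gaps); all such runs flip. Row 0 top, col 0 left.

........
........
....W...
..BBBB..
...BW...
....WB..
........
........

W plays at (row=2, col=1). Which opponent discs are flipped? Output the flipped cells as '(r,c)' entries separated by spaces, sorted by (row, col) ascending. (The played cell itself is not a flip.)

Answer: (3,2) (4,3)

Derivation:
Dir NW: first cell '.' (not opp) -> no flip
Dir N: first cell '.' (not opp) -> no flip
Dir NE: first cell '.' (not opp) -> no flip
Dir W: first cell '.' (not opp) -> no flip
Dir E: first cell '.' (not opp) -> no flip
Dir SW: first cell '.' (not opp) -> no flip
Dir S: first cell '.' (not opp) -> no flip
Dir SE: opp run (3,2) (4,3) capped by W -> flip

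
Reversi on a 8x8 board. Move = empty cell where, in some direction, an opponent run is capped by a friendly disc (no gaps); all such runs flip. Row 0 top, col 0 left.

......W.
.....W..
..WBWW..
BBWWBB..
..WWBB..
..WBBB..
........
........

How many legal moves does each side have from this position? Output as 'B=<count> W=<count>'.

-- B to move --
(0,4): no bracket -> illegal
(0,5): flips 2 -> legal
(0,7): no bracket -> illegal
(1,1): flips 2 -> legal
(1,2): no bracket -> illegal
(1,3): flips 2 -> legal
(1,4): flips 1 -> legal
(1,6): flips 1 -> legal
(1,7): no bracket -> illegal
(2,1): flips 3 -> legal
(2,6): flips 2 -> legal
(3,6): no bracket -> illegal
(4,1): flips 3 -> legal
(5,1): flips 1 -> legal
(6,1): flips 2 -> legal
(6,2): no bracket -> illegal
(6,3): no bracket -> illegal
B mobility = 10
-- W to move --
(1,2): no bracket -> illegal
(1,3): flips 1 -> legal
(1,4): flips 1 -> legal
(2,0): flips 1 -> legal
(2,1): no bracket -> illegal
(2,6): no bracket -> illegal
(3,6): flips 2 -> legal
(4,0): flips 1 -> legal
(4,1): no bracket -> illegal
(4,6): flips 3 -> legal
(5,6): flips 3 -> legal
(6,2): no bracket -> illegal
(6,3): flips 1 -> legal
(6,4): flips 4 -> legal
(6,5): flips 4 -> legal
(6,6): flips 2 -> legal
W mobility = 11

Answer: B=10 W=11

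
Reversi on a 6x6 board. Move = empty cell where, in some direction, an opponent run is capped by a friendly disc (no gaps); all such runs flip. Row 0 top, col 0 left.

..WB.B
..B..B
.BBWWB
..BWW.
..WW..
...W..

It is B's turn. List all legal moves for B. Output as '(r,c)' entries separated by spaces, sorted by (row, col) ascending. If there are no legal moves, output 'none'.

(0,1): flips 1 -> legal
(1,1): no bracket -> illegal
(1,3): no bracket -> illegal
(1,4): flips 1 -> legal
(3,1): no bracket -> illegal
(3,5): flips 2 -> legal
(4,1): no bracket -> illegal
(4,4): flips 1 -> legal
(4,5): flips 2 -> legal
(5,1): flips 3 -> legal
(5,2): flips 3 -> legal
(5,4): flips 1 -> legal

Answer: (0,1) (1,4) (3,5) (4,4) (4,5) (5,1) (5,2) (5,4)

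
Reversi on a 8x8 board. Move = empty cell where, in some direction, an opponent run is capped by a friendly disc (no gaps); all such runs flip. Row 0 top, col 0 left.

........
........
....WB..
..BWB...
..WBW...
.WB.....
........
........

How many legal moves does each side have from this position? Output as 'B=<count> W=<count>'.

Answer: B=6 W=6

Derivation:
-- B to move --
(1,3): no bracket -> illegal
(1,4): flips 1 -> legal
(1,5): no bracket -> illegal
(2,2): no bracket -> illegal
(2,3): flips 2 -> legal
(3,1): no bracket -> illegal
(3,5): no bracket -> illegal
(4,0): no bracket -> illegal
(4,1): flips 1 -> legal
(4,5): flips 1 -> legal
(5,0): flips 1 -> legal
(5,3): no bracket -> illegal
(5,4): flips 1 -> legal
(5,5): no bracket -> illegal
(6,0): no bracket -> illegal
(6,1): no bracket -> illegal
(6,2): no bracket -> illegal
B mobility = 6
-- W to move --
(1,4): no bracket -> illegal
(1,5): no bracket -> illegal
(1,6): no bracket -> illegal
(2,1): no bracket -> illegal
(2,2): flips 1 -> legal
(2,3): no bracket -> illegal
(2,6): flips 1 -> legal
(3,1): flips 1 -> legal
(3,5): flips 1 -> legal
(3,6): no bracket -> illegal
(4,1): no bracket -> illegal
(4,5): no bracket -> illegal
(5,3): flips 2 -> legal
(5,4): no bracket -> illegal
(6,1): no bracket -> illegal
(6,2): flips 1 -> legal
(6,3): no bracket -> illegal
W mobility = 6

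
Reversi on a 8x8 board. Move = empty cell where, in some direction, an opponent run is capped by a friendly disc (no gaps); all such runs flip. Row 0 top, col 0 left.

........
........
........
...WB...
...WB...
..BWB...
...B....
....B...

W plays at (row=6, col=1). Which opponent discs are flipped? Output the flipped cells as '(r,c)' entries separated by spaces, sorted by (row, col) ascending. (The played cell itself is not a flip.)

Answer: (5,2)

Derivation:
Dir NW: first cell '.' (not opp) -> no flip
Dir N: first cell '.' (not opp) -> no flip
Dir NE: opp run (5,2) capped by W -> flip
Dir W: first cell '.' (not opp) -> no flip
Dir E: first cell '.' (not opp) -> no flip
Dir SW: first cell '.' (not opp) -> no flip
Dir S: first cell '.' (not opp) -> no flip
Dir SE: first cell '.' (not opp) -> no flip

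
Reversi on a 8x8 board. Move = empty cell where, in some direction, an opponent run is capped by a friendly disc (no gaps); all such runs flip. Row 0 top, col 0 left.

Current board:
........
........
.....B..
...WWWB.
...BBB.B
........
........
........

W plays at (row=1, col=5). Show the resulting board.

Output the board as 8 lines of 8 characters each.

Place W at (1,5); scan 8 dirs for brackets.
Dir NW: first cell '.' (not opp) -> no flip
Dir N: first cell '.' (not opp) -> no flip
Dir NE: first cell '.' (not opp) -> no flip
Dir W: first cell '.' (not opp) -> no flip
Dir E: first cell '.' (not opp) -> no flip
Dir SW: first cell '.' (not opp) -> no flip
Dir S: opp run (2,5) capped by W -> flip
Dir SE: first cell '.' (not opp) -> no flip
All flips: (2,5)

Answer: ........
.....W..
.....W..
...WWWB.
...BBB.B
........
........
........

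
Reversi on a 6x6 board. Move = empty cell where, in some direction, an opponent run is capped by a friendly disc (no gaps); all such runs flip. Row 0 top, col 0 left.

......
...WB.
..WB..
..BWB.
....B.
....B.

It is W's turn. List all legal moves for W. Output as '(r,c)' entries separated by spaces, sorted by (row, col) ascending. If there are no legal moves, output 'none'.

Answer: (1,5) (2,4) (3,1) (3,5) (4,2) (5,5)

Derivation:
(0,3): no bracket -> illegal
(0,4): no bracket -> illegal
(0,5): no bracket -> illegal
(1,2): no bracket -> illegal
(1,5): flips 1 -> legal
(2,1): no bracket -> illegal
(2,4): flips 1 -> legal
(2,5): no bracket -> illegal
(3,1): flips 1 -> legal
(3,5): flips 1 -> legal
(4,1): no bracket -> illegal
(4,2): flips 1 -> legal
(4,3): no bracket -> illegal
(4,5): no bracket -> illegal
(5,3): no bracket -> illegal
(5,5): flips 1 -> legal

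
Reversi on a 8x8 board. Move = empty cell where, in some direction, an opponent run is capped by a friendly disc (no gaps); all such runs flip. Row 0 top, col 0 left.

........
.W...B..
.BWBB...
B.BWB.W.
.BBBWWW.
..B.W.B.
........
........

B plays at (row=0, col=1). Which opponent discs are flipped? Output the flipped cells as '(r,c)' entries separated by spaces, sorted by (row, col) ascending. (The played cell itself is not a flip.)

Dir NW: edge -> no flip
Dir N: edge -> no flip
Dir NE: edge -> no flip
Dir W: first cell '.' (not opp) -> no flip
Dir E: first cell '.' (not opp) -> no flip
Dir SW: first cell '.' (not opp) -> no flip
Dir S: opp run (1,1) capped by B -> flip
Dir SE: first cell '.' (not opp) -> no flip

Answer: (1,1)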